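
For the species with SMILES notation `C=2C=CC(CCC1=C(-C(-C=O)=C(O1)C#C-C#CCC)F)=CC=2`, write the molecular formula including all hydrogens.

Heavy atoms from the SMILES: 19 C, 1 F, 2 O.
Implicit hydrogens by atom environment:
  5 × C (aromatic): 1 H each → 5
  5 × C (aromatic): no H
  4 × C: no H
  3 × C: 2 H each → 6
  1 × C: 3 H
  1 × C: 1 H
  1 × F: no H
  1 × O (aromatic): no H
  1 × O: no H
  Total hydrogens = 15.
Molecular formula: C19H15FO2

C19H15FO2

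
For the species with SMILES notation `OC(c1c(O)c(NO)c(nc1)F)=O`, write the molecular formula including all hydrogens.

Heavy atoms from the SMILES: 6 C, 1 F, 2 N, 4 O.
Implicit hydrogens by atom environment:
  4 × C (aromatic): no H
  3 × O: 1 H each → 3
  1 × C (aromatic): 1 H
  1 × C: no H
  1 × F: no H
  1 × N: 1 H
  1 × N (aromatic): no H
  1 × O: no H
  Total hydrogens = 5.
Molecular formula: C6H5FN2O4

C6H5FN2O4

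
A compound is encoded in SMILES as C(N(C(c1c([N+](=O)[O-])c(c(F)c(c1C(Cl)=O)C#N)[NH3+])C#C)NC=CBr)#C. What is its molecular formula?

Heavy atoms from the SMILES: 1 Br, 15 C, 1 Cl, 1 F, 5 N, 3 O.
Implicit hydrogens by atom environment:
  6 × C (aromatic): no H
  5 × C: 1 H each → 5
  4 × C: no H
  2 × N: no H
  2 × O: no H
  1 × Br: no H
  1 × Cl: no H
  1 × F: no H
  1 × N (charge +1): 3 H
  1 × N: 1 H
  1 × N (charge +1): no H
  1 × O (charge -1): no H
  Total hydrogens = 9.
Net charge +1.
Molecular formula: C15H9BrClFN5O3+

C15H9BrClFN5O3+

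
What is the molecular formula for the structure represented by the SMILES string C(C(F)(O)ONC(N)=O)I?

C3H6FIN2O3

Heavy atoms from the SMILES: 3 C, 1 F, 1 I, 2 N, 3 O.
Implicit hydrogens by atom environment:
  2 × C: no H
  2 × O: no H
  1 × C: 2 H
  1 × F: no H
  1 × I: no H
  1 × N: 2 H
  1 × N: 1 H
  1 × O: 1 H
  Total hydrogens = 6.
Molecular formula: C3H6FIN2O3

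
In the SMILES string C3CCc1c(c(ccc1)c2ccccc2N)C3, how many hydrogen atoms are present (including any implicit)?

Hydrogens are implicit in SMILES; fill each atom to its normal valence:
  7 × C (aromatic): 1 H each → 7
  5 × C (aromatic): no H
  4 × C: 2 H each → 8
  1 × N: 2 H
  Total hydrogens = 17.

17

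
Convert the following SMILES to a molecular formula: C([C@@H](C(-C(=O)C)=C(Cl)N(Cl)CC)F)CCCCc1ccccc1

C18H24Cl2FNO

Heavy atoms from the SMILES: 18 C, 2 Cl, 1 F, 1 N, 1 O.
Implicit hydrogens by atom environment:
  6 × C: 2 H each → 12
  5 × C (aromatic): 1 H each → 5
  3 × C: no H
  2 × C: 3 H each → 6
  2 × Cl: no H
  1 × C: 1 H
  1 × C (aromatic): no H
  1 × F: no H
  1 × N: no H
  1 × O: no H
  Total hydrogens = 24.
Molecular formula: C18H24Cl2FNO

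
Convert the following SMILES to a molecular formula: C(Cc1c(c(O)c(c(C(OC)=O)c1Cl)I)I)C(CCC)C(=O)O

C15H17ClI2O5

Heavy atoms from the SMILES: 15 C, 1 Cl, 2 I, 5 O.
Implicit hydrogens by atom environment:
  6 × C (aromatic): no H
  4 × C: 2 H each → 8
  3 × O: no H
  2 × C: 3 H each → 6
  2 × C: no H
  2 × I: no H
  2 × O: 1 H each → 2
  1 × C: 1 H
  1 × Cl: no H
  Total hydrogens = 17.
Molecular formula: C15H17ClI2O5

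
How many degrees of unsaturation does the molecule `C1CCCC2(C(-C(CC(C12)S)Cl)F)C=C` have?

Molecular formula from the SMILES: C12H18ClFS.
DoU = (2C + 2 + N − H − X)/2 = (2·12 + 2 + 0 − 18 − 2)/2 = 6/2 = 3.
(Structurally: 2 ring(s) + 1 π bond(s) = 3.)

3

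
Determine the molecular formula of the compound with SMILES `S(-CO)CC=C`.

Heavy atoms from the SMILES: 4 C, 1 O, 1 S.
Implicit hydrogens by atom environment:
  3 × C: 2 H each → 6
  1 × C: 1 H
  1 × O: 1 H
  1 × S: no H
  Total hydrogens = 8.
Molecular formula: C4H8OS

C4H8OS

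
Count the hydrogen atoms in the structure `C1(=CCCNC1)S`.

9

Hydrogens are implicit in SMILES; fill each atom to its normal valence:
  3 × C: 2 H each → 6
  1 × C: 1 H
  1 × C: no H
  1 × N: 1 H
  1 × S: 1 H
  Total hydrogens = 9.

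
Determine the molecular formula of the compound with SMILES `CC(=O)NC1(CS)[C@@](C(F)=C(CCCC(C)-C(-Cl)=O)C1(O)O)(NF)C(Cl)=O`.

Heavy atoms from the SMILES: 15 C, 2 Cl, 2 F, 2 N, 5 O, 1 S.
Implicit hydrogens by atom environment:
  8 × C: no H
  4 × C: 2 H each → 8
  3 × O: no H
  2 × C: 3 H each → 6
  2 × Cl: no H
  2 × F: no H
  2 × N: 1 H each → 2
  2 × O: 1 H each → 2
  1 × C: 1 H
  1 × S: 1 H
  Total hydrogens = 20.
Molecular formula: C15H20Cl2F2N2O5S

C15H20Cl2F2N2O5S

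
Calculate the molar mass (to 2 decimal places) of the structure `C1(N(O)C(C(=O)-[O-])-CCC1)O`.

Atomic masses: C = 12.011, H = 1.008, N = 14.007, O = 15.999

160.15

Molecular formula: C6H10NO4-.
M = 6×12.011 + 10×1.008 + 1×14.007 + 4×15.999 = 160.15 g/mol.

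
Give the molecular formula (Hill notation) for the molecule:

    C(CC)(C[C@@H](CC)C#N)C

C9H17N

Heavy atoms from the SMILES: 9 C, 1 N.
Implicit hydrogens by atom environment:
  3 × C: 3 H each → 9
  3 × C: 2 H each → 6
  2 × C: 1 H each → 2
  1 × C: no H
  1 × N: no H
  Total hydrogens = 17.
Molecular formula: C9H17N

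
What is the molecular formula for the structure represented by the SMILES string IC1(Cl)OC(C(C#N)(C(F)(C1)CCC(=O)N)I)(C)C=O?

Heavy atoms from the SMILES: 11 C, 1 Cl, 1 F, 2 I, 2 N, 3 O.
Implicit hydrogens by atom environment:
  6 × C: no H
  3 × C: 2 H each → 6
  3 × O: no H
  2 × I: no H
  1 × C: 3 H
  1 × C: 1 H
  1 × Cl: no H
  1 × F: no H
  1 × N: 2 H
  1 × N: no H
  Total hydrogens = 12.
Molecular formula: C11H12ClFI2N2O3

C11H12ClFI2N2O3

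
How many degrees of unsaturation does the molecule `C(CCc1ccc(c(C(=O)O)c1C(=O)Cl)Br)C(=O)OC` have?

7

Molecular formula from the SMILES: C13H12BrClO5.
DoU = (2C + 2 + N − H − X)/2 = (2·13 + 2 + 0 − 12 − 2)/2 = 14/2 = 7.
(Structurally: 1 ring(s) + 6 π bond(s) = 7.)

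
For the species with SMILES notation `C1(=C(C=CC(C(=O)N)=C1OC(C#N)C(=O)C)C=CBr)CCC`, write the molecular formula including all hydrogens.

C16H17BrN2O3

Heavy atoms from the SMILES: 1 Br, 16 C, 2 N, 3 O.
Implicit hydrogens by atom environment:
  4 × C (aromatic): no H
  3 × C: 1 H each → 3
  3 × C: no H
  3 × O: no H
  2 × C: 3 H each → 6
  2 × C: 2 H each → 4
  2 × C (aromatic): 1 H each → 2
  1 × Br: no H
  1 × N: 2 H
  1 × N: no H
  Total hydrogens = 17.
Molecular formula: C16H17BrN2O3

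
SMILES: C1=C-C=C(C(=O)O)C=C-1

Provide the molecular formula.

Heavy atoms from the SMILES: 7 C, 2 O.
Implicit hydrogens by atom environment:
  5 × C (aromatic): 1 H each → 5
  1 × C (aromatic): no H
  1 × C: no H
  1 × O: 1 H
  1 × O: no H
  Total hydrogens = 6.
Molecular formula: C7H6O2

C7H6O2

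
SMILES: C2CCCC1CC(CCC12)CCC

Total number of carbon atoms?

13

The symbol for carbon appears 13 times in the SMILES.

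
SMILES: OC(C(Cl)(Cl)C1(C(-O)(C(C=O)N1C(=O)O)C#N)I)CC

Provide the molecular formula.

Heavy atoms from the SMILES: 10 C, 2 Cl, 1 I, 2 N, 5 O.
Implicit hydrogens by atom environment:
  5 × C: no H
  3 × C: 1 H each → 3
  3 × O: 1 H each → 3
  2 × Cl: no H
  2 × N: no H
  2 × O: no H
  1 × C: 3 H
  1 × C: 2 H
  1 × I: no H
  Total hydrogens = 11.
Molecular formula: C10H11Cl2IN2O5

C10H11Cl2IN2O5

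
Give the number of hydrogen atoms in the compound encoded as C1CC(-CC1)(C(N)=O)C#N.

Hydrogens are implicit in SMILES; fill each atom to its normal valence:
  4 × C: 2 H each → 8
  3 × C: no H
  1 × N: 2 H
  1 × N: no H
  1 × O: no H
  Total hydrogens = 10.

10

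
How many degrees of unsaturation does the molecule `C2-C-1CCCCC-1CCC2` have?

Molecular formula from the SMILES: C10H18.
DoU = (2C + 2 + N − H − X)/2 = (2·10 + 2 + 0 − 18 − 0)/2 = 4/2 = 2.
(Structurally: 2 ring(s) + 0 π bond(s) = 2.)

2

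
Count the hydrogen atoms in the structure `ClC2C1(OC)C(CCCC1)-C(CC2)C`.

21

Hydrogens are implicit in SMILES; fill each atom to its normal valence:
  6 × C: 2 H each → 12
  3 × C: 1 H each → 3
  2 × C: 3 H each → 6
  1 × C: no H
  1 × Cl: no H
  1 × O: no H
  Total hydrogens = 21.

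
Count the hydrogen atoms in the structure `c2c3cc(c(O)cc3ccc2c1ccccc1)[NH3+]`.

Hydrogens are implicit in SMILES; fill each atom to its normal valence:
  10 × C (aromatic): 1 H each → 10
  6 × C (aromatic): no H
  1 × N (charge +1): 3 H
  1 × O: 1 H
  Total hydrogens = 14.

14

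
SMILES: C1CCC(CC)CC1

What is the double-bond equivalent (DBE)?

1

Molecular formula from the SMILES: C8H16.
DoU = (2C + 2 + N − H − X)/2 = (2·8 + 2 + 0 − 16 − 0)/2 = 2/2 = 1.
(Structurally: 1 ring(s) + 0 π bond(s) = 1.)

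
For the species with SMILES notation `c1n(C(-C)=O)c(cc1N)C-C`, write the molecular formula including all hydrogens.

Heavy atoms from the SMILES: 8 C, 2 N, 1 O.
Implicit hydrogens by atom environment:
  2 × C: 3 H each → 6
  2 × C (aromatic): 1 H each → 2
  2 × C (aromatic): no H
  1 × C: 2 H
  1 × C: no H
  1 × N: 2 H
  1 × N (aromatic): no H
  1 × O: no H
  Total hydrogens = 12.
Molecular formula: C8H12N2O

C8H12N2O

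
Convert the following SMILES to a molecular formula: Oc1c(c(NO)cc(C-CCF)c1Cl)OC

C10H13ClFNO3

Heavy atoms from the SMILES: 10 C, 1 Cl, 1 F, 1 N, 3 O.
Implicit hydrogens by atom environment:
  5 × C (aromatic): no H
  3 × C: 2 H each → 6
  2 × O: 1 H each → 2
  1 × C: 3 H
  1 × C (aromatic): 1 H
  1 × Cl: no H
  1 × F: no H
  1 × N: 1 H
  1 × O: no H
  Total hydrogens = 13.
Molecular formula: C10H13ClFNO3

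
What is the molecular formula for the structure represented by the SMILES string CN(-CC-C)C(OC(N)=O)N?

C6H15N3O2

Heavy atoms from the SMILES: 6 C, 3 N, 2 O.
Implicit hydrogens by atom environment:
  2 × C: 3 H each → 6
  2 × C: 2 H each → 4
  2 × N: 2 H each → 4
  2 × O: no H
  1 × C: 1 H
  1 × C: no H
  1 × N: no H
  Total hydrogens = 15.
Molecular formula: C6H15N3O2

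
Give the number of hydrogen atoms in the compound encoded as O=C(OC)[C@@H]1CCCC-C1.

14

Hydrogens are implicit in SMILES; fill each atom to its normal valence:
  5 × C: 2 H each → 10
  2 × O: no H
  1 × C: 3 H
  1 × C: 1 H
  1 × C: no H
  Total hydrogens = 14.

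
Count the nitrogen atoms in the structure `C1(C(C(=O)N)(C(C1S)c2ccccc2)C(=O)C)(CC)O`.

1

The symbol for nitrogen appears 1 time in the SMILES.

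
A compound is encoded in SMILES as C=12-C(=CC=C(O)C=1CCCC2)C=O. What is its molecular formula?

C11H12O2

Heavy atoms from the SMILES: 11 C, 2 O.
Implicit hydrogens by atom environment:
  4 × C: 2 H each → 8
  4 × C (aromatic): no H
  2 × C (aromatic): 1 H each → 2
  1 × C: 1 H
  1 × O: 1 H
  1 × O: no H
  Total hydrogens = 12.
Molecular formula: C11H12O2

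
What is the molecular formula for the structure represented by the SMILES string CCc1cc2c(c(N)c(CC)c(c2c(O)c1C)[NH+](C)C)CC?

Heavy atoms from the SMILES: 19 C, 2 N, 1 O.
Implicit hydrogens by atom environment:
  9 × C (aromatic): no H
  6 × C: 3 H each → 18
  3 × C: 2 H each → 6
  1 × C (aromatic): 1 H
  1 × N: 2 H
  1 × N (charge +1): 1 H
  1 × O: 1 H
  Total hydrogens = 29.
Net charge +1.
Molecular formula: C19H29N2O+

C19H29N2O+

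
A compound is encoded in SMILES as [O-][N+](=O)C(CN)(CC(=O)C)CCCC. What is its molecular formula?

C9H18N2O3

Heavy atoms from the SMILES: 9 C, 2 N, 3 O.
Implicit hydrogens by atom environment:
  5 × C: 2 H each → 10
  2 × C: 3 H each → 6
  2 × C: no H
  2 × O: no H
  1 × N: 2 H
  1 × N (charge +1): no H
  1 × O (charge -1): no H
  Total hydrogens = 18.
Molecular formula: C9H18N2O3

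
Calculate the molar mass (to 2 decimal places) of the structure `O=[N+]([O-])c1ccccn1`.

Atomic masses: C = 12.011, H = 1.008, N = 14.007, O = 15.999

124.10

Molecular formula: C5H4N2O2.
M = 5×12.011 + 4×1.008 + 2×14.007 + 2×15.999 = 124.10 g/mol.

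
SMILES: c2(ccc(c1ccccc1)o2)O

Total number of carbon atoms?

10

The symbol for carbon appears 10 times in the SMILES. Lowercase c denotes aromatic carbon and counts toward C.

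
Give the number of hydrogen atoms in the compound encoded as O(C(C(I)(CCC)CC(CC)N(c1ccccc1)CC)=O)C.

Hydrogens are implicit in SMILES; fill each atom to its normal valence:
  5 × C: 2 H each → 10
  5 × C (aromatic): 1 H each → 5
  4 × C: 3 H each → 12
  2 × C: no H
  2 × O: no H
  1 × C: 1 H
  1 × C (aromatic): no H
  1 × I: no H
  1 × N: no H
  Total hydrogens = 28.

28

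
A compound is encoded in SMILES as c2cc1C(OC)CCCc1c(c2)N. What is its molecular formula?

Heavy atoms from the SMILES: 11 C, 1 N, 1 O.
Implicit hydrogens by atom environment:
  3 × C: 2 H each → 6
  3 × C (aromatic): 1 H each → 3
  3 × C (aromatic): no H
  1 × C: 3 H
  1 × C: 1 H
  1 × N: 2 H
  1 × O: no H
  Total hydrogens = 15.
Molecular formula: C11H15NO

C11H15NO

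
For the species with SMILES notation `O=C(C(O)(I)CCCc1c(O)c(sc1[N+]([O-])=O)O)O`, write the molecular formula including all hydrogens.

C9H10INO7S

Heavy atoms from the SMILES: 9 C, 1 I, 1 N, 7 O, 1 S.
Implicit hydrogens by atom environment:
  4 × C (aromatic): no H
  4 × O: 1 H each → 4
  3 × C: 2 H each → 6
  2 × C: no H
  2 × O: no H
  1 × I: no H
  1 × N (charge +1): no H
  1 × O (charge -1): no H
  1 × S (aromatic): no H
  Total hydrogens = 10.
Molecular formula: C9H10INO7S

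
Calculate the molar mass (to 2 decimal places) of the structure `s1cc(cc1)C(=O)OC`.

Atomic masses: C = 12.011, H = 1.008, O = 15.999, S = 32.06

Molecular formula: C6H6O2S.
M = 6×12.011 + 6×1.008 + 2×15.999 + 1×32.06 = 142.17 g/mol.

142.17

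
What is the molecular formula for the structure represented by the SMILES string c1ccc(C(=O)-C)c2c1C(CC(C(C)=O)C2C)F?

C15H17FO2

Heavy atoms from the SMILES: 15 C, 1 F, 2 O.
Implicit hydrogens by atom environment:
  3 × C: 3 H each → 9
  3 × C (aromatic): 1 H each → 3
  3 × C: 1 H each → 3
  3 × C (aromatic): no H
  2 × C: no H
  2 × O: no H
  1 × C: 2 H
  1 × F: no H
  Total hydrogens = 17.
Molecular formula: C15H17FO2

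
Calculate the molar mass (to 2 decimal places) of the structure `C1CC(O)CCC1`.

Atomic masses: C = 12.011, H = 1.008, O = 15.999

100.16

Molecular formula: C6H12O.
M = 6×12.011 + 12×1.008 + 1×15.999 = 100.16 g/mol.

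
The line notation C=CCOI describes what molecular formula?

Heavy atoms from the SMILES: 3 C, 1 I, 1 O.
Implicit hydrogens by atom environment:
  2 × C: 2 H each → 4
  1 × C: 1 H
  1 × I: no H
  1 × O: no H
  Total hydrogens = 5.
Molecular formula: C3H5IO

C3H5IO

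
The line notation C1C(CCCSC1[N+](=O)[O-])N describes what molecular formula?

C6H12N2O2S

Heavy atoms from the SMILES: 6 C, 2 N, 2 O, 1 S.
Implicit hydrogens by atom environment:
  4 × C: 2 H each → 8
  2 × C: 1 H each → 2
  1 × N: 2 H
  1 × N (charge +1): no H
  1 × O: no H
  1 × O (charge -1): no H
  1 × S: no H
  Total hydrogens = 12.
Molecular formula: C6H12N2O2S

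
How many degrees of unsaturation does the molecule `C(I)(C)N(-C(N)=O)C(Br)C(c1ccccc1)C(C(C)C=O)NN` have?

6

Molecular formula from the SMILES: C15H22BrIN4O2.
DoU = (2C + 2 + N − H − X)/2 = (2·15 + 2 + 4 − 22 − 2)/2 = 12/2 = 6.
(Structurally: 1 ring(s) + 5 π bond(s) = 6.)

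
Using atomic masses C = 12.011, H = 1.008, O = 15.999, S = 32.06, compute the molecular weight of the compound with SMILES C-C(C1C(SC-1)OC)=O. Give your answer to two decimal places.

Molecular formula: C6H10O2S.
M = 6×12.011 + 10×1.008 + 2×15.999 + 1×32.06 = 146.20 g/mol.

146.20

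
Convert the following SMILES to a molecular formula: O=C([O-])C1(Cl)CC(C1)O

C5H6ClO3-

Heavy atoms from the SMILES: 5 C, 1 Cl, 3 O.
Implicit hydrogens by atom environment:
  2 × C: 2 H each → 4
  2 × C: no H
  1 × C: 1 H
  1 × Cl: no H
  1 × O: 1 H
  1 × O: no H
  1 × O (charge -1): no H
  Total hydrogens = 6.
Net charge -1.
Molecular formula: C5H6ClO3-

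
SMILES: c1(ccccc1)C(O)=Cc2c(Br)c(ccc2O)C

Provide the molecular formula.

Heavy atoms from the SMILES: 1 Br, 15 C, 2 O.
Implicit hydrogens by atom environment:
  7 × C (aromatic): 1 H each → 7
  5 × C (aromatic): no H
  2 × O: 1 H each → 2
  1 × Br: no H
  1 × C: 3 H
  1 × C: 1 H
  1 × C: no H
  Total hydrogens = 13.
Molecular formula: C15H13BrO2

C15H13BrO2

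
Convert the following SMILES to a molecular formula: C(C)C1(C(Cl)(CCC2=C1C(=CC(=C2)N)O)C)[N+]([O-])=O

Heavy atoms from the SMILES: 13 C, 1 Cl, 2 N, 3 O.
Implicit hydrogens by atom environment:
  4 × C (aromatic): no H
  3 × C: 2 H each → 6
  2 × C: 3 H each → 6
  2 × C (aromatic): 1 H each → 2
  2 × C: no H
  1 × Cl: no H
  1 × N: 2 H
  1 × N (charge +1): no H
  1 × O: 1 H
  1 × O: no H
  1 × O (charge -1): no H
  Total hydrogens = 17.
Molecular formula: C13H17ClN2O3

C13H17ClN2O3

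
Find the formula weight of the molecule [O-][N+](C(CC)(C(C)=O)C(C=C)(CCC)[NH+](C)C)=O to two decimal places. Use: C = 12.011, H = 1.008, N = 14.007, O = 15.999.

257.35

Molecular formula: C13H25N2O3+.
M = 13×12.011 + 25×1.008 + 2×14.007 + 3×15.999 = 257.35 g/mol.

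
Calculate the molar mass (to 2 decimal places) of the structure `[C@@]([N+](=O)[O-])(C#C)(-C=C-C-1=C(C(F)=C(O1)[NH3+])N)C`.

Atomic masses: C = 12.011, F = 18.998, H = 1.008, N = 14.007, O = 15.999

Molecular formula: C10H11FN3O3+.
M = 10×12.011 + 1×18.998 + 11×1.008 + 3×14.007 + 3×15.999 = 240.21 g/mol.

240.21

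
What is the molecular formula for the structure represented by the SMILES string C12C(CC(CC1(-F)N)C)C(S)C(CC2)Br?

Heavy atoms from the SMILES: 1 Br, 11 C, 1 F, 1 N, 1 S.
Implicit hydrogens by atom environment:
  5 × C: 1 H each → 5
  4 × C: 2 H each → 8
  1 × Br: no H
  1 × C: 3 H
  1 × C: no H
  1 × F: no H
  1 × N: 2 H
  1 × S: 1 H
  Total hydrogens = 19.
Molecular formula: C11H19BrFNS

C11H19BrFNS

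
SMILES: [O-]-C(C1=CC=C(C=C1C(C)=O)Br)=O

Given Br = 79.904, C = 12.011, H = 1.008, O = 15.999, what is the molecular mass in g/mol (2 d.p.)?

Molecular formula: C9H6BrO3-.
M = 1×79.904 + 9×12.011 + 6×1.008 + 3×15.999 = 242.05 g/mol.

242.05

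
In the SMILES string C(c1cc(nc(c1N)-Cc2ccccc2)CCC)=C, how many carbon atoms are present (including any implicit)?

The symbol for carbon appears 17 times in the SMILES. Lowercase c denotes aromatic carbon and counts toward C.

17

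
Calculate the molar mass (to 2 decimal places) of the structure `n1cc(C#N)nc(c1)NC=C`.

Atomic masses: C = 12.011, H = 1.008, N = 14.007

Molecular formula: C7H6N4.
M = 7×12.011 + 6×1.008 + 4×14.007 = 146.15 g/mol.

146.15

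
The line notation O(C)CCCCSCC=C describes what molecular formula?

C8H16OS

Heavy atoms from the SMILES: 8 C, 1 O, 1 S.
Implicit hydrogens by atom environment:
  6 × C: 2 H each → 12
  1 × C: 3 H
  1 × C: 1 H
  1 × O: no H
  1 × S: no H
  Total hydrogens = 16.
Molecular formula: C8H16OS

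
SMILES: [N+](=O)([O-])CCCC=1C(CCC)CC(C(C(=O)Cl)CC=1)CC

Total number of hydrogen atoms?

26

Hydrogens are implicit in SMILES; fill each atom to its normal valence:
  8 × C: 2 H each → 16
  4 × C: 1 H each → 4
  2 × C: 3 H each → 6
  2 × C: no H
  2 × O: no H
  1 × Cl: no H
  1 × N (charge +1): no H
  1 × O (charge -1): no H
  Total hydrogens = 26.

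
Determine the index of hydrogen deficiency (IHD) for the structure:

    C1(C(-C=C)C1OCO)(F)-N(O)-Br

2

Molecular formula from the SMILES: C6H9BrFNO3.
DoU = (2C + 2 + N − H − X)/2 = (2·6 + 2 + 1 − 9 − 2)/2 = 4/2 = 2.
(Structurally: 1 ring(s) + 1 π bond(s) = 2.)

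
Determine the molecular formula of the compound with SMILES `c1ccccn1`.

Heavy atoms from the SMILES: 5 C, 1 N.
Implicit hydrogens by atom environment:
  5 × C (aromatic): 1 H each → 5
  1 × N (aromatic): no H
  Total hydrogens = 5.
Molecular formula: C5H5N

C5H5N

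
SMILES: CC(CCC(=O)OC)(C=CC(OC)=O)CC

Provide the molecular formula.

C12H20O4

Heavy atoms from the SMILES: 12 C, 4 O.
Implicit hydrogens by atom environment:
  4 × C: 3 H each → 12
  4 × O: no H
  3 × C: 2 H each → 6
  3 × C: no H
  2 × C: 1 H each → 2
  Total hydrogens = 20.
Molecular formula: C12H20O4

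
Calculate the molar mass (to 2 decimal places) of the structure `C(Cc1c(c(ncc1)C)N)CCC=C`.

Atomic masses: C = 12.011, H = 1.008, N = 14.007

Molecular formula: C12H18N2.
M = 12×12.011 + 18×1.008 + 2×14.007 = 190.29 g/mol.

190.29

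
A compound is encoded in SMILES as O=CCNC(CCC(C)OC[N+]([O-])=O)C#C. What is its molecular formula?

Heavy atoms from the SMILES: 10 C, 2 N, 4 O.
Implicit hydrogens by atom environment:
  4 × C: 2 H each → 8
  4 × C: 1 H each → 4
  3 × O: no H
  1 × C: 3 H
  1 × C: no H
  1 × N: 1 H
  1 × N (charge +1): no H
  1 × O (charge -1): no H
  Total hydrogens = 16.
Molecular formula: C10H16N2O4

C10H16N2O4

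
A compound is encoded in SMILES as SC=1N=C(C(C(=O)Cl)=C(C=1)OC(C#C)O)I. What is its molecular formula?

C9H5ClINO3S

Heavy atoms from the SMILES: 9 C, 1 Cl, 1 I, 1 N, 3 O, 1 S.
Implicit hydrogens by atom environment:
  4 × C (aromatic): no H
  2 × C: 1 H each → 2
  2 × C: no H
  2 × O: no H
  1 × C (aromatic): 1 H
  1 × Cl: no H
  1 × I: no H
  1 × N (aromatic): no H
  1 × O: 1 H
  1 × S: 1 H
  Total hydrogens = 5.
Molecular formula: C9H5ClINO3S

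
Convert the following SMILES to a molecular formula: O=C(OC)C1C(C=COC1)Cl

Heavy atoms from the SMILES: 7 C, 1 Cl, 3 O.
Implicit hydrogens by atom environment:
  4 × C: 1 H each → 4
  3 × O: no H
  1 × C: 3 H
  1 × C: 2 H
  1 × C: no H
  1 × Cl: no H
  Total hydrogens = 9.
Molecular formula: C7H9ClO3

C7H9ClO3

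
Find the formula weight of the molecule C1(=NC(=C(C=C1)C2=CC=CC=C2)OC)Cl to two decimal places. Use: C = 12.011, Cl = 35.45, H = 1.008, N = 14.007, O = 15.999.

Molecular formula: C12H10ClNO.
M = 12×12.011 + 1×35.45 + 10×1.008 + 1×14.007 + 1×15.999 = 219.67 g/mol.

219.67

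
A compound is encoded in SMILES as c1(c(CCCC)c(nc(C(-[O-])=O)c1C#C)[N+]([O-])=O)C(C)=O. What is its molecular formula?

C14H13N2O5-

Heavy atoms from the SMILES: 14 C, 2 N, 5 O.
Implicit hydrogens by atom environment:
  5 × C (aromatic): no H
  3 × C: 2 H each → 6
  3 × C: no H
  3 × O: no H
  2 × C: 3 H each → 6
  2 × O (charge -1): no H
  1 × C: 1 H
  1 × N (aromatic): no H
  1 × N (charge +1): no H
  Total hydrogens = 13.
Net charge -1.
Molecular formula: C14H13N2O5-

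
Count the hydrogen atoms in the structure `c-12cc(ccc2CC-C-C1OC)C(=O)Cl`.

13

Hydrogens are implicit in SMILES; fill each atom to its normal valence:
  3 × C: 2 H each → 6
  3 × C (aromatic): 1 H each → 3
  3 × C (aromatic): no H
  2 × O: no H
  1 × C: 3 H
  1 × C: 1 H
  1 × C: no H
  1 × Cl: no H
  Total hydrogens = 13.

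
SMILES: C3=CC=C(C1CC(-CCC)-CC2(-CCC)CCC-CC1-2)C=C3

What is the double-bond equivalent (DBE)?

6

Molecular formula from the SMILES: C22H34.
DoU = (2C + 2 + N − H − X)/2 = (2·22 + 2 + 0 − 34 − 0)/2 = 12/2 = 6.
(Structurally: 3 ring(s) + 3 π bond(s) = 6.)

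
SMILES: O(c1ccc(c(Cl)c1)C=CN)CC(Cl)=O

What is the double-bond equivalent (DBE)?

6

Molecular formula from the SMILES: C10H9Cl2NO2.
DoU = (2C + 2 + N − H − X)/2 = (2·10 + 2 + 1 − 9 − 2)/2 = 12/2 = 6.
(Structurally: 1 ring(s) + 5 π bond(s) = 6.)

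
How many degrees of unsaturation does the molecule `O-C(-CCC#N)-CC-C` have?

Molecular formula from the SMILES: C7H13NO.
DoU = (2C + 2 + N − H − X)/2 = (2·7 + 2 + 1 − 13 − 0)/2 = 4/2 = 2.
(Structurally: 0 ring(s) + 2 π bond(s) = 2.)

2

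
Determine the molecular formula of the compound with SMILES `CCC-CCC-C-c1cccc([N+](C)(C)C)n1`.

Heavy atoms from the SMILES: 15 C, 2 N.
Implicit hydrogens by atom environment:
  6 × C: 2 H each → 12
  4 × C: 3 H each → 12
  3 × C (aromatic): 1 H each → 3
  2 × C (aromatic): no H
  1 × N (aromatic): no H
  1 × N (charge +1): no H
  Total hydrogens = 27.
Net charge +1.
Molecular formula: C15H27N2+

C15H27N2+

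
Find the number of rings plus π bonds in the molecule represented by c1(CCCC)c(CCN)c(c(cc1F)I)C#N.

Molecular formula from the SMILES: C13H16FIN2.
DoU = (2C + 2 + N − H − X)/2 = (2·13 + 2 + 2 − 16 − 2)/2 = 12/2 = 6.
(Structurally: 1 ring(s) + 5 π bond(s) = 6.)

6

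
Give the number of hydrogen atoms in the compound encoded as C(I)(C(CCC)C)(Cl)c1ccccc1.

16

Hydrogens are implicit in SMILES; fill each atom to its normal valence:
  5 × C (aromatic): 1 H each → 5
  2 × C: 3 H each → 6
  2 × C: 2 H each → 4
  1 × C: 1 H
  1 × C: no H
  1 × C (aromatic): no H
  1 × Cl: no H
  1 × I: no H
  Total hydrogens = 16.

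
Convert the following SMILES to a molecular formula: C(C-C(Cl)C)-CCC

Heavy atoms from the SMILES: 7 C, 1 Cl.
Implicit hydrogens by atom environment:
  4 × C: 2 H each → 8
  2 × C: 3 H each → 6
  1 × C: 1 H
  1 × Cl: no H
  Total hydrogens = 15.
Molecular formula: C7H15Cl

C7H15Cl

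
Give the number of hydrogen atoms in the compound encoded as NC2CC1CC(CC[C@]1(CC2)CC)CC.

Hydrogens are implicit in SMILES; fill each atom to its normal valence:
  8 × C: 2 H each → 16
  3 × C: 1 H each → 3
  2 × C: 3 H each → 6
  1 × C: no H
  1 × N: 2 H
  Total hydrogens = 27.

27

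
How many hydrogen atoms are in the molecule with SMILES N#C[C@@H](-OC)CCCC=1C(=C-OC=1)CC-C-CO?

Hydrogens are implicit in SMILES; fill each atom to its normal valence:
  7 × C: 2 H each → 14
  2 × C (aromatic): 1 H each → 2
  2 × C (aromatic): no H
  1 × C: 3 H
  1 × C: 1 H
  1 × C: no H
  1 × N: no H
  1 × O: 1 H
  1 × O (aromatic): no H
  1 × O: no H
  Total hydrogens = 21.

21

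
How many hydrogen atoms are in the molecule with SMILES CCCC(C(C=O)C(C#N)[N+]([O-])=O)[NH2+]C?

Hydrogens are implicit in SMILES; fill each atom to its normal valence:
  4 × C: 1 H each → 4
  2 × C: 3 H each → 6
  2 × C: 2 H each → 4
  2 × O: no H
  1 × C: no H
  1 × N (charge +1): 2 H
  1 × N: no H
  1 × N (charge +1): no H
  1 × O (charge -1): no H
  Total hydrogens = 16.

16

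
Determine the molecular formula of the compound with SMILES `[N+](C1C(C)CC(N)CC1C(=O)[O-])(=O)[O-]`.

Heavy atoms from the SMILES: 8 C, 2 N, 4 O.
Implicit hydrogens by atom environment:
  4 × C: 1 H each → 4
  2 × C: 2 H each → 4
  2 × O: no H
  2 × O (charge -1): no H
  1 × C: 3 H
  1 × C: no H
  1 × N: 2 H
  1 × N (charge +1): no H
  Total hydrogens = 13.
Net charge -1.
Molecular formula: C8H13N2O4-

C8H13N2O4-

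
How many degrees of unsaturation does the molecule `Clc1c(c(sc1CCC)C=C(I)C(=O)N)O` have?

5

Molecular formula from the SMILES: C10H11ClINO2S.
DoU = (2C + 2 + N − H − X)/2 = (2·10 + 2 + 1 − 11 − 2)/2 = 10/2 = 5.
(Structurally: 1 ring(s) + 4 π bond(s) = 5.)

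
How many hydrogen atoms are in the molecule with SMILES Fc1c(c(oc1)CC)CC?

Hydrogens are implicit in SMILES; fill each atom to its normal valence:
  3 × C (aromatic): no H
  2 × C: 3 H each → 6
  2 × C: 2 H each → 4
  1 × C (aromatic): 1 H
  1 × F: no H
  1 × O (aromatic): no H
  Total hydrogens = 11.

11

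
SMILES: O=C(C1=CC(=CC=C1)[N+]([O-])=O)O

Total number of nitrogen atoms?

1

The symbol for nitrogen appears 1 time in the SMILES.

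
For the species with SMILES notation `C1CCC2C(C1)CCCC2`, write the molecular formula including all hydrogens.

Heavy atoms from the SMILES: 10 C.
Implicit hydrogens by atom environment:
  8 × C: 2 H each → 16
  2 × C: 1 H each → 2
  Total hydrogens = 18.
Molecular formula: C10H18

C10H18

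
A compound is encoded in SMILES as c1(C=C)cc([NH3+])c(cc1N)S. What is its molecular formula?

Heavy atoms from the SMILES: 8 C, 2 N, 1 S.
Implicit hydrogens by atom environment:
  4 × C (aromatic): no H
  2 × C (aromatic): 1 H each → 2
  1 × C: 2 H
  1 × C: 1 H
  1 × N (charge +1): 3 H
  1 × N: 2 H
  1 × S: 1 H
  Total hydrogens = 11.
Net charge +1.
Molecular formula: C8H11N2S+

C8H11N2S+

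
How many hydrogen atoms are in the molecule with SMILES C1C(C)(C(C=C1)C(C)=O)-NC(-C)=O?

15

Hydrogens are implicit in SMILES; fill each atom to its normal valence:
  3 × C: 3 H each → 9
  3 × C: 1 H each → 3
  3 × C: no H
  2 × O: no H
  1 × C: 2 H
  1 × N: 1 H
  Total hydrogens = 15.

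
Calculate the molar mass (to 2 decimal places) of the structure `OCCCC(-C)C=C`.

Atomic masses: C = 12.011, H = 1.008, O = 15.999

Molecular formula: C7H14O.
M = 7×12.011 + 14×1.008 + 1×15.999 = 114.19 g/mol.

114.19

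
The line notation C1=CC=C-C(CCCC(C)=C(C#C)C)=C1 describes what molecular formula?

Heavy atoms from the SMILES: 15 C.
Implicit hydrogens by atom environment:
  5 × C (aromatic): 1 H each → 5
  3 × C: 2 H each → 6
  3 × C: no H
  2 × C: 3 H each → 6
  1 × C: 1 H
  1 × C (aromatic): no H
  Total hydrogens = 18.
Molecular formula: C15H18

C15H18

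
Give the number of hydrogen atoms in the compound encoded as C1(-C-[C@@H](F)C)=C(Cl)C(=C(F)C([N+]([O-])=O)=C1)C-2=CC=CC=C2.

Hydrogens are implicit in SMILES; fill each atom to its normal valence:
  6 × C (aromatic): 1 H each → 6
  6 × C (aromatic): no H
  2 × F: no H
  1 × C: 3 H
  1 × C: 2 H
  1 × C: 1 H
  1 × Cl: no H
  1 × N (charge +1): no H
  1 × O: no H
  1 × O (charge -1): no H
  Total hydrogens = 12.

12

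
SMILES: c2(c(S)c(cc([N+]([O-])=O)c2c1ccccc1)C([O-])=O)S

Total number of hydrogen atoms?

Hydrogens are implicit in SMILES; fill each atom to its normal valence:
  6 × C (aromatic): 1 H each → 6
  6 × C (aromatic): no H
  2 × O: no H
  2 × O (charge -1): no H
  2 × S: 1 H each → 2
  1 × C: no H
  1 × N (charge +1): no H
  Total hydrogens = 8.

8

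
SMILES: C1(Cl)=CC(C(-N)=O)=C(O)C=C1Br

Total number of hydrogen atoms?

Hydrogens are implicit in SMILES; fill each atom to its normal valence:
  4 × C (aromatic): no H
  2 × C (aromatic): 1 H each → 2
  1 × Br: no H
  1 × C: no H
  1 × Cl: no H
  1 × N: 2 H
  1 × O: 1 H
  1 × O: no H
  Total hydrogens = 5.

5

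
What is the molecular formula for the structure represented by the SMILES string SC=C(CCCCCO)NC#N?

Heavy atoms from the SMILES: 8 C, 2 N, 1 O, 1 S.
Implicit hydrogens by atom environment:
  5 × C: 2 H each → 10
  2 × C: no H
  1 × C: 1 H
  1 × N: 1 H
  1 × N: no H
  1 × O: 1 H
  1 × S: 1 H
  Total hydrogens = 14.
Molecular formula: C8H14N2OS

C8H14N2OS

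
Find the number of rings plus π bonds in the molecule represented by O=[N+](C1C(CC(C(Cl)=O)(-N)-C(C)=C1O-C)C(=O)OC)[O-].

5

Molecular formula from the SMILES: C11H15ClN2O6.
DoU = (2C + 2 + N − H − X)/2 = (2·11 + 2 + 2 − 15 − 1)/2 = 10/2 = 5.
(Structurally: 1 ring(s) + 4 π bond(s) = 5.)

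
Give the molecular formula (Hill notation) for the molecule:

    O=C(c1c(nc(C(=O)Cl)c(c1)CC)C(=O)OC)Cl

Heavy atoms from the SMILES: 11 C, 2 Cl, 1 N, 4 O.
Implicit hydrogens by atom environment:
  4 × C (aromatic): no H
  4 × O: no H
  3 × C: no H
  2 × C: 3 H each → 6
  2 × Cl: no H
  1 × C: 2 H
  1 × C (aromatic): 1 H
  1 × N (aromatic): no H
  Total hydrogens = 9.
Molecular formula: C11H9Cl2NO4

C11H9Cl2NO4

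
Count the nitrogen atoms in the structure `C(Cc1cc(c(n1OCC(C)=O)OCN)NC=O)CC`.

The symbol for nitrogen appears 3 times in the SMILES.

3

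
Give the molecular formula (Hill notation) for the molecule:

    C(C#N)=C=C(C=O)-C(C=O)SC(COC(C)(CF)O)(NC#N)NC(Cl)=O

C14H14ClFN4O5S

Heavy atoms from the SMILES: 14 C, 1 Cl, 1 F, 4 N, 5 O, 1 S.
Implicit hydrogens by atom environment:
  7 × C: no H
  4 × C: 1 H each → 4
  4 × O: no H
  2 × C: 2 H each → 4
  2 × N: 1 H each → 2
  2 × N: no H
  1 × C: 3 H
  1 × Cl: no H
  1 × F: no H
  1 × O: 1 H
  1 × S: no H
  Total hydrogens = 14.
Molecular formula: C14H14ClFN4O5S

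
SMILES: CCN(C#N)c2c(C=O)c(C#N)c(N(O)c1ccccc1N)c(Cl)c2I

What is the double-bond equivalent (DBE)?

Molecular formula from the SMILES: C17H13ClIN5O2.
DoU = (2C + 2 + N − H − X)/2 = (2·17 + 2 + 5 − 13 − 2)/2 = 26/2 = 13.
(Structurally: 2 ring(s) + 11 π bond(s) = 13.)

13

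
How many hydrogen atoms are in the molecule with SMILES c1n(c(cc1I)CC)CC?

Hydrogens are implicit in SMILES; fill each atom to its normal valence:
  2 × C: 3 H each → 6
  2 × C: 2 H each → 4
  2 × C (aromatic): 1 H each → 2
  2 × C (aromatic): no H
  1 × I: no H
  1 × N (aromatic): no H
  Total hydrogens = 12.

12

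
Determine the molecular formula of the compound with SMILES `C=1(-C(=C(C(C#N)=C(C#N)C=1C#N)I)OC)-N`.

C10H5IN4O

Heavy atoms from the SMILES: 10 C, 1 I, 4 N, 1 O.
Implicit hydrogens by atom environment:
  6 × C (aromatic): no H
  3 × C: no H
  3 × N: no H
  1 × C: 3 H
  1 × I: no H
  1 × N: 2 H
  1 × O: no H
  Total hydrogens = 5.
Molecular formula: C10H5IN4O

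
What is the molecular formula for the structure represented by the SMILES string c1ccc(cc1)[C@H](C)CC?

Heavy atoms from the SMILES: 10 C.
Implicit hydrogens by atom environment:
  5 × C (aromatic): 1 H each → 5
  2 × C: 3 H each → 6
  1 × C: 2 H
  1 × C: 1 H
  1 × C (aromatic): no H
  Total hydrogens = 14.
Molecular formula: C10H14

C10H14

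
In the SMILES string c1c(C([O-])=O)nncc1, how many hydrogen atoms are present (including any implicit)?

Hydrogens are implicit in SMILES; fill each atom to its normal valence:
  3 × C (aromatic): 1 H each → 3
  2 × N (aromatic): no H
  1 × C (aromatic): no H
  1 × C: no H
  1 × O: no H
  1 × O (charge -1): no H
  Total hydrogens = 3.

3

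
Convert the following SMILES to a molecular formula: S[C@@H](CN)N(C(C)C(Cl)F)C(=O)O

C6H12ClFN2O2S

Heavy atoms from the SMILES: 6 C, 1 Cl, 1 F, 2 N, 2 O, 1 S.
Implicit hydrogens by atom environment:
  3 × C: 1 H each → 3
  1 × C: 3 H
  1 × C: 2 H
  1 × C: no H
  1 × Cl: no H
  1 × F: no H
  1 × N: 2 H
  1 × N: no H
  1 × O: 1 H
  1 × O: no H
  1 × S: 1 H
  Total hydrogens = 12.
Molecular formula: C6H12ClFN2O2S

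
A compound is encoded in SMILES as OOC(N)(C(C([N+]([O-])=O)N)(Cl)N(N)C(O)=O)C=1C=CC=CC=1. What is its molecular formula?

C10H14ClN5O6

Heavy atoms from the SMILES: 10 C, 1 Cl, 5 N, 6 O.
Implicit hydrogens by atom environment:
  5 × C (aromatic): 1 H each → 5
  3 × C: no H
  3 × N: 2 H each → 6
  3 × O: no H
  2 × O: 1 H each → 2
  1 × C: 1 H
  1 × C (aromatic): no H
  1 × Cl: no H
  1 × N (charge +1): no H
  1 × N: no H
  1 × O (charge -1): no H
  Total hydrogens = 14.
Molecular formula: C10H14ClN5O6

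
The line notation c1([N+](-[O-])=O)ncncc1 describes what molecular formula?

C4H3N3O2

Heavy atoms from the SMILES: 4 C, 3 N, 2 O.
Implicit hydrogens by atom environment:
  3 × C (aromatic): 1 H each → 3
  2 × N (aromatic): no H
  1 × C (aromatic): no H
  1 × N (charge +1): no H
  1 × O: no H
  1 × O (charge -1): no H
  Total hydrogens = 3.
Molecular formula: C4H3N3O2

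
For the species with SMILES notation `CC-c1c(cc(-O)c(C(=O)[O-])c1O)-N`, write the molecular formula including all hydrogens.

C9H10NO4-

Heavy atoms from the SMILES: 9 C, 1 N, 4 O.
Implicit hydrogens by atom environment:
  5 × C (aromatic): no H
  2 × O: 1 H each → 2
  1 × C: 3 H
  1 × C: 2 H
  1 × C (aromatic): 1 H
  1 × C: no H
  1 × N: 2 H
  1 × O: no H
  1 × O (charge -1): no H
  Total hydrogens = 10.
Net charge -1.
Molecular formula: C9H10NO4-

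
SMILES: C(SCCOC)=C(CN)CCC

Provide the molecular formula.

Heavy atoms from the SMILES: 9 C, 1 N, 1 O, 1 S.
Implicit hydrogens by atom environment:
  5 × C: 2 H each → 10
  2 × C: 3 H each → 6
  1 × C: 1 H
  1 × C: no H
  1 × N: 2 H
  1 × O: no H
  1 × S: no H
  Total hydrogens = 19.
Molecular formula: C9H19NOS

C9H19NOS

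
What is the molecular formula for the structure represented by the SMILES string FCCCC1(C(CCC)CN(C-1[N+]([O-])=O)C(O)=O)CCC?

C14H25FN2O4

Heavy atoms from the SMILES: 14 C, 1 F, 2 N, 4 O.
Implicit hydrogens by atom environment:
  8 × C: 2 H each → 16
  2 × C: 3 H each → 6
  2 × C: 1 H each → 2
  2 × C: no H
  2 × O: no H
  1 × F: no H
  1 × N: no H
  1 × N (charge +1): no H
  1 × O: 1 H
  1 × O (charge -1): no H
  Total hydrogens = 25.
Molecular formula: C14H25FN2O4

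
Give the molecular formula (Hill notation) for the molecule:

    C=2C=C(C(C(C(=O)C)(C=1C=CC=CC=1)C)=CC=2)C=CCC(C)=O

Heavy atoms from the SMILES: 21 C, 2 O.
Implicit hydrogens by atom environment:
  9 × C (aromatic): 1 H each → 9
  3 × C: 3 H each → 9
  3 × C: no H
  3 × C (aromatic): no H
  2 × C: 1 H each → 2
  2 × O: no H
  1 × C: 2 H
  Total hydrogens = 22.
Molecular formula: C21H22O2

C21H22O2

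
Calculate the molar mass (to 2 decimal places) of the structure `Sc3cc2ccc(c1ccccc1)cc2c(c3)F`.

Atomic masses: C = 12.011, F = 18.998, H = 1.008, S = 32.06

Molecular formula: C16H11FS.
M = 16×12.011 + 1×18.998 + 11×1.008 + 1×32.06 = 254.32 g/mol.

254.32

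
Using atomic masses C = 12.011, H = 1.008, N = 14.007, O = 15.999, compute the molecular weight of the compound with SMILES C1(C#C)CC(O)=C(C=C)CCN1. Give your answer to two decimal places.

163.22

Molecular formula: C10H13NO.
M = 10×12.011 + 13×1.008 + 1×14.007 + 1×15.999 = 163.22 g/mol.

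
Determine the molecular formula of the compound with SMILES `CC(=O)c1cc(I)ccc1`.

C8H7IO

Heavy atoms from the SMILES: 8 C, 1 I, 1 O.
Implicit hydrogens by atom environment:
  4 × C (aromatic): 1 H each → 4
  2 × C (aromatic): no H
  1 × C: 3 H
  1 × C: no H
  1 × I: no H
  1 × O: no H
  Total hydrogens = 7.
Molecular formula: C8H7IO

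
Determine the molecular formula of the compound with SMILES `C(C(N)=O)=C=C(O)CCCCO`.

C8H13NO3

Heavy atoms from the SMILES: 8 C, 1 N, 3 O.
Implicit hydrogens by atom environment:
  4 × C: 2 H each → 8
  3 × C: no H
  2 × O: 1 H each → 2
  1 × C: 1 H
  1 × N: 2 H
  1 × O: no H
  Total hydrogens = 13.
Molecular formula: C8H13NO3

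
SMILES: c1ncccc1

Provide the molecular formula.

Heavy atoms from the SMILES: 5 C, 1 N.
Implicit hydrogens by atom environment:
  5 × C (aromatic): 1 H each → 5
  1 × N (aromatic): no H
  Total hydrogens = 5.
Molecular formula: C5H5N

C5H5N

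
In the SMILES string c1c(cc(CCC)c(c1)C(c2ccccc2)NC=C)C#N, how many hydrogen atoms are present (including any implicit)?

20

Hydrogens are implicit in SMILES; fill each atom to its normal valence:
  8 × C (aromatic): 1 H each → 8
  4 × C (aromatic): no H
  3 × C: 2 H each → 6
  2 × C: 1 H each → 2
  1 × C: 3 H
  1 × C: no H
  1 × N: 1 H
  1 × N: no H
  Total hydrogens = 20.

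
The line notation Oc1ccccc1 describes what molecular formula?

C6H6O

Heavy atoms from the SMILES: 6 C, 1 O.
Implicit hydrogens by atom environment:
  5 × C (aromatic): 1 H each → 5
  1 × C (aromatic): no H
  1 × O: 1 H
  Total hydrogens = 6.
Molecular formula: C6H6O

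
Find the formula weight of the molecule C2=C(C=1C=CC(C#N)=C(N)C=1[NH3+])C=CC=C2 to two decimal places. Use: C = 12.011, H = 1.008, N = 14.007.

210.26

Molecular formula: C13H12N3+.
M = 13×12.011 + 12×1.008 + 3×14.007 = 210.26 g/mol.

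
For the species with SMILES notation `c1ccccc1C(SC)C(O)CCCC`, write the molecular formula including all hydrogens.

Heavy atoms from the SMILES: 13 C, 1 O, 1 S.
Implicit hydrogens by atom environment:
  5 × C (aromatic): 1 H each → 5
  3 × C: 2 H each → 6
  2 × C: 3 H each → 6
  2 × C: 1 H each → 2
  1 × C (aromatic): no H
  1 × O: 1 H
  1 × S: no H
  Total hydrogens = 20.
Molecular formula: C13H20OS

C13H20OS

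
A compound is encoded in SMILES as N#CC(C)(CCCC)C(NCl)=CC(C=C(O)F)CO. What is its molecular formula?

C13H20ClFN2O2

Heavy atoms from the SMILES: 13 C, 1 Cl, 1 F, 2 N, 2 O.
Implicit hydrogens by atom environment:
  4 × C: 2 H each → 8
  4 × C: no H
  3 × C: 1 H each → 3
  2 × C: 3 H each → 6
  2 × O: 1 H each → 2
  1 × Cl: no H
  1 × F: no H
  1 × N: 1 H
  1 × N: no H
  Total hydrogens = 20.
Molecular formula: C13H20ClFN2O2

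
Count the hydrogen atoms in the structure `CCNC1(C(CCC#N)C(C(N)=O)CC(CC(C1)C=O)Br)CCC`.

Hydrogens are implicit in SMILES; fill each atom to its normal valence:
  8 × C: 2 H each → 16
  5 × C: 1 H each → 5
  3 × C: no H
  2 × C: 3 H each → 6
  2 × O: no H
  1 × Br: no H
  1 × N: 2 H
  1 × N: 1 H
  1 × N: no H
  Total hydrogens = 30.

30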